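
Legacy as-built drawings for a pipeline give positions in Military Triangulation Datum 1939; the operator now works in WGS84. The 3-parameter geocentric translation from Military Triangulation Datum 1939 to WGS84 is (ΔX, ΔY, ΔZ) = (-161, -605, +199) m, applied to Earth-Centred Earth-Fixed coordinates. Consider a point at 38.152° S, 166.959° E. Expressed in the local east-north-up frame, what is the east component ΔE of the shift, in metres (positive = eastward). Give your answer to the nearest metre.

At φ = -38.152°, λ = 166.959°: sin φ = -0.617750, cos φ = 0.786375, sin λ = 0.225648, cos λ = -0.974209.
ΔE = −sin λ·ΔX + cos λ·ΔY = −(0.225648)·(-161) + (-0.974209)·(-605) = 625.73 m.

ΔE = 626 m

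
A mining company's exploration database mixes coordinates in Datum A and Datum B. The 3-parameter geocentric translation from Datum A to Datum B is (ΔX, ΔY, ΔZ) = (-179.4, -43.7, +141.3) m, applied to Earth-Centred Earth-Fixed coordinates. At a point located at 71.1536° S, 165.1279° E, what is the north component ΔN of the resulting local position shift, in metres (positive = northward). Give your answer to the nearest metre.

ΔN = 199 m

The local north axis is (−sin φ cos λ, −sin φ sin λ, cos φ), giving ΔN = 164.095 − 10.615 + 45.644 = 199.12 m.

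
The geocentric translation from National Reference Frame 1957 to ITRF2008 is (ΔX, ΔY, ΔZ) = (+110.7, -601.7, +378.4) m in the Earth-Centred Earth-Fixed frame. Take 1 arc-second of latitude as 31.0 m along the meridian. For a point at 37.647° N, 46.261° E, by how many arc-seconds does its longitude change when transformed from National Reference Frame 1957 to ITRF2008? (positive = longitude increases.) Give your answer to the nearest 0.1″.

sin φ = 0.610795, cos φ = 0.791789, sin λ = 0.722497, cos λ = 0.691374.
East component: ΔE = −sin λ·ΔX + cos λ·ΔY = −(0.722497)(110.7) + (0.691374)(-601.7) = -495.98 m.
1° of latitude spans 3600 × 31.00 = 111600 m; at latitude φ, 1° of longitude spans that × cos φ = 88363.6 m, so Δλ = -495.98 / 88363.6 × 3600 = -20.207″.

Δλ = -20.2″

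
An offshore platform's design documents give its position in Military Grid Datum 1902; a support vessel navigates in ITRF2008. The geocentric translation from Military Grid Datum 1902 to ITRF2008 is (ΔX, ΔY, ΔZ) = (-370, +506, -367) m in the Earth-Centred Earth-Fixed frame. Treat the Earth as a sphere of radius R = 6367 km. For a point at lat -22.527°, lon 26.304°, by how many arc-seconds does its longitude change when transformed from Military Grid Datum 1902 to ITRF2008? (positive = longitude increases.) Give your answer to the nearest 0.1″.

Δλ = 21.7″

sin φ = -0.383119, cos φ = 0.923699, sin λ = 0.443134, cos λ = 0.896455.
East component: ΔE = −sin λ·ΔX + cos λ·ΔY = −(0.443134)(-370) + (0.896455)(506) = 617.57 m.
1° of latitude spans πR/180 = 111125 m; at latitude φ, 1° of longitude spans that × cos φ = 102646.2 m, so Δλ = 617.57 / 102646.2 × 3600 = 21.659″.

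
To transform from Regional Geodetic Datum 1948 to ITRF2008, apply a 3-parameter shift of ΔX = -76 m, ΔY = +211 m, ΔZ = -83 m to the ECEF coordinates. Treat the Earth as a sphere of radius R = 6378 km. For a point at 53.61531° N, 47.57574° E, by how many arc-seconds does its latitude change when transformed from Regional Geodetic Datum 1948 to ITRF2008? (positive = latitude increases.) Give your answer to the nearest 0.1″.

sin φ = 0.805052, cos φ = 0.593204, sin λ = 0.738170, cos λ = 0.674615.
North component: ΔN = −sin φ cos λ·ΔX − sin φ sin λ·ΔY + cos φ·ΔZ = −(0.805052)(0.674615)(-76) − (0.805052)(0.738170)(211) + (0.593204)(-83) = -133.35 m.
1° of latitude spans πR/180 = 111317 m, so Δφ = -133.35 / 111317 × 3600 = -4.313″.

Δφ = -4.3″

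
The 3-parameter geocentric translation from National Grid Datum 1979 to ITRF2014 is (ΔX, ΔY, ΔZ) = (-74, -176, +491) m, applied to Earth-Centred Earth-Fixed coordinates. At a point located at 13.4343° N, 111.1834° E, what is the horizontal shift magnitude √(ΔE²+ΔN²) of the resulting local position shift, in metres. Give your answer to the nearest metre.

526 m

At φ = 13.4343°, λ = 111.1834°: sin φ = 0.232330, cos φ = 0.972637, sin λ = 0.932429, cos λ = -0.361354.
ΔE = −sin λ·ΔX + cos λ·ΔY = −(0.932429)·(-74) + (-0.361354)·(-176) = 132.60 m.
ΔN = −sin φ cos λ·ΔX − sin φ sin λ·ΔY + cos φ·ΔZ = −(0.232330)(-0.361354)(-74) − (0.232330)(0.932429)(-176) + (0.972637)(491) = 509.48 m.
Horizontal magnitude = √(ΔE² + ΔN²) = √(132.60² + 509.48²) = 526.45 m.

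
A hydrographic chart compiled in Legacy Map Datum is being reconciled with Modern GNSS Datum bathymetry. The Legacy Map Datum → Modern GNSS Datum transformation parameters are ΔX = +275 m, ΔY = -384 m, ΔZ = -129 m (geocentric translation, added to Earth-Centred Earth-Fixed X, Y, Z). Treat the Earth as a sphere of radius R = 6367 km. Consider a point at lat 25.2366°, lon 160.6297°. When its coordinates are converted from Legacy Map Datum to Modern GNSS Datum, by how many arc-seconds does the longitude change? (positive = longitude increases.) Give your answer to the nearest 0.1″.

Δλ = 9.7″

sin φ = 0.426357, cos φ = 0.904555, sin λ = 0.331672, cos λ = -0.943395.
East component: ΔE = −sin λ·ΔX + cos λ·ΔY = −(0.331672)(275) + (-0.943395)(-384) = 271.05 m.
1° of latitude spans πR/180 = 111125 m; at latitude φ, 1° of longitude spans that × cos φ = 100518.8 m, so Δλ = 271.05 / 100518.8 × 3600 = 9.708″.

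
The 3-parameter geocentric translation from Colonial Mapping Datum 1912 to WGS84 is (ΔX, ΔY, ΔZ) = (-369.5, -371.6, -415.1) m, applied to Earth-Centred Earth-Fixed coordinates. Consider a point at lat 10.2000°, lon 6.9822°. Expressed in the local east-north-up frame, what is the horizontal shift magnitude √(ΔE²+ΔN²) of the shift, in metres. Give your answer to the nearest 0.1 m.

466.4 m

The local east axis at (φ, λ) is (−sin λ, cos λ, 0), so ΔE = −sin(6.9822°)·(-369.5) + cos(6.9822°)·(-371.6) = -323.93 m.
The local north axis is (−sin φ cos λ, −sin φ sin λ, cos φ), giving ΔN = 64.948 + 7.999 − 408.540 = -335.59 m.
Horizontal magnitude = √(ΔE² + ΔN²) = √((-323.93)² + (-335.59)²) = 466.42 m.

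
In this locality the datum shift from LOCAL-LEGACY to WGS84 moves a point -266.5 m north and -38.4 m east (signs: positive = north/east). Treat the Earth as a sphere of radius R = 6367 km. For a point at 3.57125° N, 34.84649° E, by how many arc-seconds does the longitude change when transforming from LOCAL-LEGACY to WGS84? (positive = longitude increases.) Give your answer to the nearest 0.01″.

Δλ = -1.25″

At latitude 3.57125°, cos φ = 0.998058.
One radian of longitude at latitude φ spans R cos φ, so Δλ = ΔE / (R cos φ) = -38.4 / (6367000 × 0.998058) = -6.0428e-06 rad = -1.246″.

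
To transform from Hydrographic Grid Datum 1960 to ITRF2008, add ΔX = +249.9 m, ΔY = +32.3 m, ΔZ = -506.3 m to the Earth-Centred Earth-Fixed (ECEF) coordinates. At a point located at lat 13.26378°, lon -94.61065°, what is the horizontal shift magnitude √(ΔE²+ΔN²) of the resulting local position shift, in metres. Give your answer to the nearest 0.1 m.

540.3 m

At φ = 13.26378°, λ = -94.61065°: sin φ = 0.229434, cos φ = 0.973324, sin λ = -0.996764, cos λ = -0.080384.
ΔE = −sin λ·ΔX + cos λ·ΔY = −(-0.996764)·(249.9) + (-0.080384)·(32.3) = 246.49 m.
ΔN = −sin φ cos λ·ΔX − sin φ sin λ·ΔY + cos φ·ΔZ = −(0.229434)(-0.080384)(249.9) − (0.229434)(-0.996764)(32.3) + (0.973324)(-506.3) = -480.80 m.
Horizontal magnitude = √(ΔE² + ΔN²) = √(246.49² + (-480.80)²) = 540.30 m.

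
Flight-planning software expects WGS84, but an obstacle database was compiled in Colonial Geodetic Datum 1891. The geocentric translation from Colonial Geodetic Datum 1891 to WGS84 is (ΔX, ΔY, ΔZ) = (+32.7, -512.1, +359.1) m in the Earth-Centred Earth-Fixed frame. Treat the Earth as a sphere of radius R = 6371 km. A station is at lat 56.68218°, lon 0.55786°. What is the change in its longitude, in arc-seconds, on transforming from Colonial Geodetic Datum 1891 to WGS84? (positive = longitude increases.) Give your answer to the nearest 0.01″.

sin φ = 0.835637, cos φ = 0.549283, sin λ = 0.009736, cos λ = 0.999953.
East component: ΔE = −sin λ·ΔX + cos λ·ΔY = −(0.009736)(32.7) + (0.999953)(-512.1) = -512.39 m.
1° of latitude spans πR/180 = 111195 m; at latitude φ, 1° of longitude spans that × cos φ = 61077.5 m, so Δλ = -512.39 / 61077.5 × 3600 = -30.201″.

Δλ = -30.20″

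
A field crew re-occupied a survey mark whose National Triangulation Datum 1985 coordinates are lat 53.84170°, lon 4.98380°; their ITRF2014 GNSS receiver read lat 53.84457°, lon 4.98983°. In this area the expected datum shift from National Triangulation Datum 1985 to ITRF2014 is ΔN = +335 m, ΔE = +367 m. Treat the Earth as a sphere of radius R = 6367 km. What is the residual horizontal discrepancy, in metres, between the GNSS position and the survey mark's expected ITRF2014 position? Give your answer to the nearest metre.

33 m

Observed coordinate differences: Δφ = +0.00287°, Δλ = +0.00603°.
Converting to metres (1° lat = 111125 m, cos φ = 0.590018): observed ΔN = 318.9 m, observed ΔE = 395.4 m.
Subtracting the expected shift leaves a residual of 318.9 − (335) = -16.1 m north and 395.4 − (367) = 28.4 m east.
Residual distance = √((-16.1)² + 28.4²) = 32.6 m.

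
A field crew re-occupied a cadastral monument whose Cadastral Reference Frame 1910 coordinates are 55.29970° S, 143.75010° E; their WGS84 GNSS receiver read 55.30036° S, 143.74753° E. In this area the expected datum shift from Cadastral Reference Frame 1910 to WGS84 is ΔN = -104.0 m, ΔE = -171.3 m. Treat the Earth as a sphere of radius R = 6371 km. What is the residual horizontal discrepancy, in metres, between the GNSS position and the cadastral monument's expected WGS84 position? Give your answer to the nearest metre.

Observed coordinate differences: Δφ = -0.00066°, Δλ = -0.00257°.
Converting to metres (1° lat = 111195 m, cos φ = 0.569284): observed ΔN = -73.4 m, observed ΔE = -162.7 m.
Subtracting the expected shift leaves a residual of -73.4 − (-104.0) = 30.6 m north and -162.7 − (-171.3) = 8.6 m east.
Residual distance = √(30.6² + 8.6²) = 31.8 m.

32 m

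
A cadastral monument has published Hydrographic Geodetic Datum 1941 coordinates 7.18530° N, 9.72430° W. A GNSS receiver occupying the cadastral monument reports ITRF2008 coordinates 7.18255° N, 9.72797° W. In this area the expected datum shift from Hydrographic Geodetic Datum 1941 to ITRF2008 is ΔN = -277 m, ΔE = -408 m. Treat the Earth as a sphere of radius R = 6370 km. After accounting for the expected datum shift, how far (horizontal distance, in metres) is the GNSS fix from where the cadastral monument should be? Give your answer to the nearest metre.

Observed coordinate differences: Δφ = -0.00275°, Δλ = -0.00367°.
Converting to metres (1° lat = 111177 m, cos φ = 0.992147): observed ΔN = -305.7 m, observed ΔE = -404.8 m.
Subtracting the expected shift leaves a residual of -305.7 − (-277) = -28.7 m north and -404.8 − (-408) = 3.2 m east.
Residual distance = √((-28.7)² + 3.2²) = 28.9 m.

29 m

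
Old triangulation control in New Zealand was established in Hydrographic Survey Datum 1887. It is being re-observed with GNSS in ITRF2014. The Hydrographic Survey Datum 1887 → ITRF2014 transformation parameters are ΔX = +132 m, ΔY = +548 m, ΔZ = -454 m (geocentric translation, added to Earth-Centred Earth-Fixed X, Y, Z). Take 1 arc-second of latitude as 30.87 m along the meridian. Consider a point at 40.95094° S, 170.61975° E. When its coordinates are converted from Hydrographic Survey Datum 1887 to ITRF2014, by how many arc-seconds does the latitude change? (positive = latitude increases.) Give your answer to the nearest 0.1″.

Δφ = -12.0″

sin φ = -0.655413, cos φ = 0.755271, sin λ = 0.162986, cos λ = -0.986628.
North component: ΔN = −sin φ cos λ·ΔX − sin φ sin λ·ΔY + cos φ·ΔZ = −(-0.655413)(-0.986628)(132) − (-0.655413)(0.162986)(548) + (0.755271)(-454) = -369.71 m.
1° of latitude spans 3600 × 30.87 = 111132 m, so Δφ = -369.71 / 111132 × 3600 = -11.976″.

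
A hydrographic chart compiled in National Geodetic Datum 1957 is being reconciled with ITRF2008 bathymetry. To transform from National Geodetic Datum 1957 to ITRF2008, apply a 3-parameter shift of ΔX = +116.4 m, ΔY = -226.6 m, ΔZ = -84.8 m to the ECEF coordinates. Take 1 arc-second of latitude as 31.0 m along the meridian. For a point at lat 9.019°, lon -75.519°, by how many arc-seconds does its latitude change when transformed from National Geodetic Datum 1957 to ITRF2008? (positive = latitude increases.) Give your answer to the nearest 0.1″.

sin φ = 0.156762, cos φ = 0.987636, sin λ = -0.968231, cos λ = 0.250059.
North component: ΔN = −sin φ cos λ·ΔX − sin φ sin λ·ΔY + cos φ·ΔZ = −(0.156762)(0.250059)(116.4) − (0.156762)(-0.968231)(-226.6) + (0.987636)(-84.8) = -122.71 m.
1° of latitude spans 3600 × 31.00 = 111600 m, so Δφ = -122.71 / 111600 × 3600 = -3.958″.

Δφ = -4.0″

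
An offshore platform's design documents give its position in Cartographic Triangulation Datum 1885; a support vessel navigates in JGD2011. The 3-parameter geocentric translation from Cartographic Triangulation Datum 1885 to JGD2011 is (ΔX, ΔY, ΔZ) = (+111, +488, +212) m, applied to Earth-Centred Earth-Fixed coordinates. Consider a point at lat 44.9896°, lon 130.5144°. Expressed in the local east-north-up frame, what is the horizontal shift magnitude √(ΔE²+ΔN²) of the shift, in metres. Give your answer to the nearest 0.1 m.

At φ = 44.9896°, λ = 130.5144°: sin φ = 0.706978, cos φ = 0.707235, sin λ = 0.760243, cos λ = -0.649639.
ΔE = −sin λ·ΔX + cos λ·ΔY = −(0.760243)·(111) + (-0.649639)·(488) = -401.41 m.
ΔN = −sin φ cos λ·ΔX − sin φ sin λ·ΔY + cos φ·ΔZ = −(0.706978)(-0.649639)(111) − (0.706978)(0.760243)(488) + (0.707235)(212) = -61.37 m.
Horizontal magnitude = √(ΔE² + ΔN²) = √((-401.41)² + (-61.37)²) = 406.08 m.

406.1 m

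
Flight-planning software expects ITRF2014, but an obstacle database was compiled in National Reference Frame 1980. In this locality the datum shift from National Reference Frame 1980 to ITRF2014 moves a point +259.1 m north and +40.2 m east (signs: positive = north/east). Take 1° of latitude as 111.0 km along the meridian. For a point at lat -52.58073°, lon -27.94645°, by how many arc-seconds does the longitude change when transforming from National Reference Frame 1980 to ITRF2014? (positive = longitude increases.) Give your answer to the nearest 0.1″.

Δλ = 2.1″

At latitude -52.58073°, cos φ = 0.607643.
1° of longitude at this latitude = 111.0 × cos φ = 67.45 km, so Δλ = 40.2 / 67448.4 = 0.0005960° = 2.146″.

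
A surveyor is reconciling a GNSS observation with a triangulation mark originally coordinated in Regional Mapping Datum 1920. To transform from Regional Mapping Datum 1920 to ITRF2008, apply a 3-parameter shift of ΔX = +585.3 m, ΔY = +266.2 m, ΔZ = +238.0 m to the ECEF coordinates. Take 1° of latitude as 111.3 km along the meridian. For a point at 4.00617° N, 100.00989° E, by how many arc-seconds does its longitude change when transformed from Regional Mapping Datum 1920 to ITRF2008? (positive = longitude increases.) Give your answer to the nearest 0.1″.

sin φ = 0.069864, cos φ = 0.997557, sin λ = 0.984778, cos λ = -0.173818.
East component: ΔE = −sin λ·ΔX + cos λ·ΔY = −(0.984778)(585.3) + (-0.173818)(266.2) = -622.66 m.
1° of latitude spans 111300 m; at latitude φ, 1° of longitude spans that × cos φ = 111028.0 m, so Δλ = -622.66 / 111028.0 × 3600 = -20.189″.

Δλ = -20.2″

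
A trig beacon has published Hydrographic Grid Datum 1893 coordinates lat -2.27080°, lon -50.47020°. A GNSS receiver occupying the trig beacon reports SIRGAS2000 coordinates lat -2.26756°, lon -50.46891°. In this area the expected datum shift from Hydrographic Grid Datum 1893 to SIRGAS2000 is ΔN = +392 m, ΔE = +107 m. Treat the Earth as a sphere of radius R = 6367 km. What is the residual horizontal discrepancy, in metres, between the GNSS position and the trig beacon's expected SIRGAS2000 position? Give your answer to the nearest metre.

Observed coordinate differences: Δφ = +0.00324°, Δλ = +0.00129°.
Converting to metres (1° lat = 111125 m, cos φ = 0.999215): observed ΔN = 360.0 m, observed ΔE = 143.2 m.
Subtracting the expected shift leaves a residual of 360.0 − (392) = -32.0 m north and 143.2 − (107) = 36.2 m east.
Residual distance = √((-32.0)² + 36.2²) = 48.3 m.

48 m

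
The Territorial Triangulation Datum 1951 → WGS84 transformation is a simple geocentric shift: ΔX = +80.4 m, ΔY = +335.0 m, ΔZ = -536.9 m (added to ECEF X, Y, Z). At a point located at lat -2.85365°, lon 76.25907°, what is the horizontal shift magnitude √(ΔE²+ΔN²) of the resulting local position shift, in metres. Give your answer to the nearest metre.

519 m

At φ = -2.85365°, λ = 76.25907°: sin φ = -0.049785, cos φ = 0.998760, sin λ = 0.971380, cos λ = 0.237532.
ΔE = −sin λ·ΔX + cos λ·ΔY = −(0.971380)·(80.4) + (0.237532)·(335.0) = 1.47 m.
ΔN = −sin φ cos λ·ΔX − sin φ sin λ·ΔY + cos φ·ΔZ = −(-0.049785)(0.237532)(80.4) − (-0.049785)(0.971380)(335.0) + (0.998760)(-536.9) = -519.08 m.
Horizontal magnitude = √(ΔE² + ΔN²) = √(1.47² + (-519.08)²) = 519.08 m.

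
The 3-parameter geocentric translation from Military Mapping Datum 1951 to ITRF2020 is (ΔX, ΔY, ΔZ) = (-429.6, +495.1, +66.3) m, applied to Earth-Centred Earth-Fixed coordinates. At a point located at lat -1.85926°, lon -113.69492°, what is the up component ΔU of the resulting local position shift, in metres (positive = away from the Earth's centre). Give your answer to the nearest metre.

At φ = -1.85926°, λ = -113.69492°: sin φ = -0.032445, cos φ = 0.999474, sin λ = -0.915698, cos λ = -0.401867.
ΔU = cos φ cos λ·ΔX + cos φ sin λ·ΔY + sin φ·ΔZ = (0.999474)(-0.401867)(-429.6) + (0.999474)(-0.915698)(495.1) + (-0.032445)(66.3) = -282.72 m.

ΔU = -283 m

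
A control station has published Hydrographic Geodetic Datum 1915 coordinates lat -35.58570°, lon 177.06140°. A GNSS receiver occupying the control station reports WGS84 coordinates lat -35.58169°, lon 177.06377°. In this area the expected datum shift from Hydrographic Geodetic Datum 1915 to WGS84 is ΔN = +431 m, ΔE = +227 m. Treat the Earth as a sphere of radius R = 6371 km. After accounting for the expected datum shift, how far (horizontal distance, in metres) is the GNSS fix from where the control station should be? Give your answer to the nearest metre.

Observed coordinate differences: Δφ = +0.00401°, Δλ = +0.00237°.
Converting to metres (1° lat = 111195 m, cos φ = 0.813246): observed ΔN = 445.9 m, observed ΔE = 214.3 m.
Subtracting the expected shift leaves a residual of 445.9 − (431) = 14.9 m north and 214.3 − (227) = -12.7 m east.
Residual distance = √(14.9² + (-12.7)²) = 19.6 m.

20 m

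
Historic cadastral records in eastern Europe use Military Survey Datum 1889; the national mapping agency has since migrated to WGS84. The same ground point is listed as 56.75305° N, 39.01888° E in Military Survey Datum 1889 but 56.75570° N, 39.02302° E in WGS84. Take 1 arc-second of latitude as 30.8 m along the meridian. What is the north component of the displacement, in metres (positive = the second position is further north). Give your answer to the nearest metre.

Δφ = 56.75570° − 56.75305° = +0.00265°; Δλ = 39.02302° − 39.01888° = +0.00414°.
1° of latitude = 3600 × 30.80 = 110880 m.
ΔN = Δφ × 110880 = 293.8 m; ΔE = Δλ × 110880 × cos(56.75305°) = +0.00414 × 110880 × 0.548249 = 251.7 m.

ΔN = 294 m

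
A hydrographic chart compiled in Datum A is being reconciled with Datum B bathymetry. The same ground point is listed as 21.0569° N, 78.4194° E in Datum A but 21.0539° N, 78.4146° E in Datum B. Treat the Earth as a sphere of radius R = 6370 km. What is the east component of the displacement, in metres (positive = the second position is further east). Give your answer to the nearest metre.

ΔE = -498 m

Δφ = 21.0539° − 21.0569° = -0.0030°; Δλ = 78.4146° − 78.4194° = -0.0048°.
1° along a meridian = πR/180 = 111177 m.
ΔN = Δφ × 111177 = -333.5 m; ΔE = Δλ × 111177 × cos(21.0569°) = -0.0048 × 111177 × 0.933224 = -498.0 m.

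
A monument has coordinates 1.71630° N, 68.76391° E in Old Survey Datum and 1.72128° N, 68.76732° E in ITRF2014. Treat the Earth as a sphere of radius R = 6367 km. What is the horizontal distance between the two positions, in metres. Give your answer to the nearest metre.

Δφ = 1.72128° − 1.71630° = +0.00498°; Δλ = 68.76732° − 68.76391° = +0.00341°.
1° along a meridian = πR/180 = 111125 m.
ΔN = Δφ × 111125 = 553.4 m; ΔE = Δλ × 111125 × cos(1.71630°) = +0.00341 × 111125 × 0.999551 = 378.8 m.
Distance = √(ΔE² + ΔN²) = √(378.8² + 553.4²) = 670.6 m.

671 m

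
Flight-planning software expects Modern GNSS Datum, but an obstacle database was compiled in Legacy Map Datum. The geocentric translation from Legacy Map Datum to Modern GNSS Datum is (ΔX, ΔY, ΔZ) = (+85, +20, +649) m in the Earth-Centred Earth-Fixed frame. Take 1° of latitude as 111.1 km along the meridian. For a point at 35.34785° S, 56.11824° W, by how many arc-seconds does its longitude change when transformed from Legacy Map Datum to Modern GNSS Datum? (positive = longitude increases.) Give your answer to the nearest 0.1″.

sin φ = -0.578539, cos φ = 0.815655, sin λ = -0.830190, cos λ = 0.557481.
East component: ΔE = −sin λ·ΔX + cos λ·ΔY = −(-0.830190)(85) + (0.557481)(20) = 81.72 m.
1° of latitude spans 111100 m; at latitude φ, 1° of longitude spans that × cos φ = 90619.2 m, so Δλ = 81.72 / 90619.2 × 3600 = 3.246″.

Δλ = 3.2″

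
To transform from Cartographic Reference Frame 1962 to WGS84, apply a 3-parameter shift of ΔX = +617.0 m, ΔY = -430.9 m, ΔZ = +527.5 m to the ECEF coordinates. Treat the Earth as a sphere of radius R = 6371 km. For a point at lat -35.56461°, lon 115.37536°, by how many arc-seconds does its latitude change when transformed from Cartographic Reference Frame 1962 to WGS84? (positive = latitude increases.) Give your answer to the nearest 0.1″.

sin φ = -0.581621, cos φ = 0.813460, sin λ = 0.903520, cos λ = -0.428547.
North component: ΔN = −sin φ cos λ·ΔX − sin φ sin λ·ΔY + cos φ·ΔZ = −(-0.581621)(-0.428547)(617.0) − (-0.581621)(0.903520)(-430.9) + (0.813460)(527.5) = 48.87 m.
1° of latitude spans πR/180 = 111195 m, so Δφ = 48.87 / 111195 × 3600 = 1.582″.

Δφ = 1.6″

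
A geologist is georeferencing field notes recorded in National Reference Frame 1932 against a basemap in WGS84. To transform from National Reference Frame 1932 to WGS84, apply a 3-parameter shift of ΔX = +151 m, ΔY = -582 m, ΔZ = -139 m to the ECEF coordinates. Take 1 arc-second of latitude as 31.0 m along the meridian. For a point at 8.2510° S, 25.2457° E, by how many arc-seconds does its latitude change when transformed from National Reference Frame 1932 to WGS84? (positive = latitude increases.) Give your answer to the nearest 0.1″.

sin φ = -0.143510, cos φ = 0.989649, sin λ = 0.426501, cos λ = 0.904487.
North component: ΔN = −sin φ cos λ·ΔX − sin φ sin λ·ΔY + cos φ·ΔZ = −(-0.143510)(0.904487)(151) − (-0.143510)(0.426501)(-582) + (0.989649)(-139) = -153.58 m.
1° of latitude spans 3600 × 31.00 = 111600 m, so Δφ = -153.58 / 111600 × 3600 = -4.954″.

Δφ = -5.0″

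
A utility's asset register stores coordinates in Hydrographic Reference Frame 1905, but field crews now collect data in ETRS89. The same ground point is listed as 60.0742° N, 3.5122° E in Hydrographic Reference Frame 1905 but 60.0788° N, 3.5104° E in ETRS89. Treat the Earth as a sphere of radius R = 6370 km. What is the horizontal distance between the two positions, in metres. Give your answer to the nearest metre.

521 m

Δφ = 60.0788° − 60.0742° = +0.0046°; Δλ = 3.5104° − 3.5122° = -0.0018°.
1° along a meridian = πR/180 = 111177 m.
ΔN = Δφ × 111177 = 511.4 m; ΔE = Δλ × 111177 × cos(60.0742°) = -0.0018 × 111177 × 0.498878 = -99.8 m.
Distance = √(ΔE² + ΔN²) = √((-99.8)² + 511.4²) = 521.1 m.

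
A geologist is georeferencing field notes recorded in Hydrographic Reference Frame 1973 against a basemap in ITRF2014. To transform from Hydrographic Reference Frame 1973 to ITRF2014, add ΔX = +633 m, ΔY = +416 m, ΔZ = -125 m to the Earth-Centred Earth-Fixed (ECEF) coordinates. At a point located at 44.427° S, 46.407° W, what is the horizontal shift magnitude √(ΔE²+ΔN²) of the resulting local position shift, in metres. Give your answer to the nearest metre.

745 m

The local east axis at (φ, λ) is (−sin λ, cos λ, 0), so ΔE = −sin(-46.407°)·633 + cos(-46.407°)·416 = 745.30 m.
The local north axis is (−sin φ cos λ, −sin φ sin λ, cos φ), giving ΔN = 305.531 − 210.903 − 89.268 = 5.36 m.
Horizontal magnitude = √(ΔE² + ΔN²) = √(745.30² + 5.36²) = 745.32 m.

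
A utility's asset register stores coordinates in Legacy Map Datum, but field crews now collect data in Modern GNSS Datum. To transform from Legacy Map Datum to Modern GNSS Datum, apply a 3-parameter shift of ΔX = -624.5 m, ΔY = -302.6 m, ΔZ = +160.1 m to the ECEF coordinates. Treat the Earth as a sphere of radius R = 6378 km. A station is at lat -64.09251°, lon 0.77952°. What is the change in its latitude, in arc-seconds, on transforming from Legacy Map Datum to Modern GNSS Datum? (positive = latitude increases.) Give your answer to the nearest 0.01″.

sin φ = -0.899501, cos φ = 0.436919, sin λ = 0.013605, cos λ = 0.999907.
North component: ΔN = −sin φ cos λ·ΔX − sin φ sin λ·ΔY + cos φ·ΔZ = −(-0.899501)(0.999907)(-624.5) − (-0.899501)(0.013605)(-302.6) + (0.436919)(160.1) = -495.44 m.
1° of latitude spans πR/180 = 111317 m, so Δφ = -495.44 / 111317 × 3600 = -16.023″.

Δφ = -16.02″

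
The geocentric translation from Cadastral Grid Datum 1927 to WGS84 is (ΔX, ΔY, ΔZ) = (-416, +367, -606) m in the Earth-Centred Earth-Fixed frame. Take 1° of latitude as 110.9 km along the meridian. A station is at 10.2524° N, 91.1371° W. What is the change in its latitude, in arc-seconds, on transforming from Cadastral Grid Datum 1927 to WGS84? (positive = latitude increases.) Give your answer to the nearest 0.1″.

sin φ = 0.177985, cos φ = 0.984033, sin λ = -0.999803, cos λ = -0.019845.
North component: ΔN = −sin φ cos λ·ΔX − sin φ sin λ·ΔY + cos φ·ΔZ = −(0.177985)(-0.019845)(-416) − (0.177985)(-0.999803)(367) + (0.984033)(-606) = -532.49 m.
1° of latitude spans 110900 m, so Δφ = -532.49 / 110900 × 3600 = -17.285″.

Δφ = -17.3″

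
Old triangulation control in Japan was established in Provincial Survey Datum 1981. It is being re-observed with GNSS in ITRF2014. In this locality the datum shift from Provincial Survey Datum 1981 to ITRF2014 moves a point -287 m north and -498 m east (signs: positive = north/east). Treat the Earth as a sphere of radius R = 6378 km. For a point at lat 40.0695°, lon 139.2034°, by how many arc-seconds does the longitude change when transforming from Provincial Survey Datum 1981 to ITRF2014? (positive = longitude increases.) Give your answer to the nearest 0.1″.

Δλ = -21.0″

At latitude 40.0695°, cos φ = 0.765264.
One radian of longitude at latitude φ spans R cos φ, so Δλ = ΔE / (R cos φ) = -498.0 / (6378000 × 0.765264) = -1.0203e-04 rad = -21.045″.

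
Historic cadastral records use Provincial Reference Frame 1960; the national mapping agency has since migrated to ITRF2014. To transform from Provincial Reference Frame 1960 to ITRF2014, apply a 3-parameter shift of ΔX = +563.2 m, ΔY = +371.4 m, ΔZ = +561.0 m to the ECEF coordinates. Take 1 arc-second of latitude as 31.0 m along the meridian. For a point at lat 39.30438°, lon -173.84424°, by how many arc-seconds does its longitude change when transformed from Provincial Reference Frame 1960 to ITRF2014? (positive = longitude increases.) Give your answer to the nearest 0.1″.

Δλ = -12.9″

sin φ = 0.633440, cos φ = 0.773792, sin λ = -0.107232, cos λ = -0.994234.
East component: ΔE = −sin λ·ΔX + cos λ·ΔY = −(-0.107232)(563.2) + (-0.994234)(371.4) = -308.87 m.
1° of latitude spans 3600 × 31.00 = 111600 m; at latitude φ, 1° of longitude spans that × cos φ = 86355.2 m, so Δλ = -308.87 / 86355.2 × 3600 = -12.876″.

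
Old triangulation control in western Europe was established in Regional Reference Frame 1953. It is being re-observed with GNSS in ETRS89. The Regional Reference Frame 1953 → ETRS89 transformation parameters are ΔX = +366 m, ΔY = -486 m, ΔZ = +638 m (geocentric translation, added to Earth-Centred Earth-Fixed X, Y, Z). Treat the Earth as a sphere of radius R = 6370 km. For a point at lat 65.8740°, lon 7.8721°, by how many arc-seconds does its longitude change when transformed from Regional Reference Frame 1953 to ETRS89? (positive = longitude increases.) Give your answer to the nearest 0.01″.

Δλ = -42.11″

sin φ = 0.912649, cos φ = 0.408745, sin λ = 0.136962, cos λ = 0.990576.
East component: ΔE = −sin λ·ΔX + cos λ·ΔY = −(0.136962)(366) + (0.990576)(-486) = -531.55 m.
1° of latitude spans πR/180 = 111177 m; at latitude φ, 1° of longitude spans that × cos φ = 45443.2 m, so Δλ = -531.55 / 45443.2 × 3600 = -42.109″.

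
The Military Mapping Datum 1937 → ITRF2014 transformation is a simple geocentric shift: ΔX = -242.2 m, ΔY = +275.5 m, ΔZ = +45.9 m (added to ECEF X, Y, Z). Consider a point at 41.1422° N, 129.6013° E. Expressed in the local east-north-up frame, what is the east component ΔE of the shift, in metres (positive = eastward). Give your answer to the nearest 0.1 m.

ΔE = 11.0 m

At φ = 41.1422°, λ = 129.6013°: sin φ = 0.657930, cos φ = 0.753079, sin λ = 0.770499, cos λ = -0.637441.
ΔE = −sin λ·ΔX + cos λ·ΔY = −(0.770499)·(-242.2) + (-0.637441)·(275.5) = 11.00 m.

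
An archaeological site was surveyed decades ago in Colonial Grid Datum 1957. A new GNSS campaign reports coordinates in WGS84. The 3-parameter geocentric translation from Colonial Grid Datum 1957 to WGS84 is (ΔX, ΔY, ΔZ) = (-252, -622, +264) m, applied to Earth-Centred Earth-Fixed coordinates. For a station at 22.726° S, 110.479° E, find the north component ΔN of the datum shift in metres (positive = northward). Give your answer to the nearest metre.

At φ = -22.726°, λ = 110.479°: sin φ = -0.386325, cos φ = 0.922363, sin λ = 0.936800, cos λ = -0.349864.
ΔN = −sin φ cos λ·ΔX − sin φ sin λ·ΔY + cos φ·ΔZ = −(-0.386325)(-0.349864)(-252) − (-0.386325)(0.936800)(-622) + (0.922363)(264) = 52.46 m.

ΔN = 52 m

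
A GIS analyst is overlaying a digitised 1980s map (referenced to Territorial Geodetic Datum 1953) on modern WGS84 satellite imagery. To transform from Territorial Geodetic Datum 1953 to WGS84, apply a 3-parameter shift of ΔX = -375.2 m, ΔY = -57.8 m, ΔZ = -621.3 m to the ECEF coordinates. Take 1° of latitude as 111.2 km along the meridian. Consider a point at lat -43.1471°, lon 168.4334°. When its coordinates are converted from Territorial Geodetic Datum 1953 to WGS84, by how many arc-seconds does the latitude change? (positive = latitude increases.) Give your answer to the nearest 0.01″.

sin φ = -0.683874, cos φ = 0.729600, sin λ = 0.200507, cos λ = -0.979692.
North component: ΔN = −sin φ cos λ·ΔX − sin φ sin λ·ΔY + cos φ·ΔZ = −(-0.683874)(-0.979692)(-375.2) − (-0.683874)(0.200507)(-57.8) + (0.729600)(-621.3) = -209.85 m.
1° of latitude spans 111200 m, so Δφ = -209.85 / 111200 × 3600 = -6.794″.

Δφ = -6.79″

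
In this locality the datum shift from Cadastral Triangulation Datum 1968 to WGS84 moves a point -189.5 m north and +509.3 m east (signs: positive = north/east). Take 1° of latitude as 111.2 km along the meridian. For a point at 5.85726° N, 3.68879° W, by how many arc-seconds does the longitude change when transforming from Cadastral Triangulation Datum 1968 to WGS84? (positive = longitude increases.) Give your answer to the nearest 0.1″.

At latitude 5.85726°, cos φ = 0.994779.
1° of longitude at this latitude = 111.2 × cos φ = 110.62 km, so Δλ = 509.3 / 110619.4 = 0.0046041° = 16.575″.

Δλ = 16.6″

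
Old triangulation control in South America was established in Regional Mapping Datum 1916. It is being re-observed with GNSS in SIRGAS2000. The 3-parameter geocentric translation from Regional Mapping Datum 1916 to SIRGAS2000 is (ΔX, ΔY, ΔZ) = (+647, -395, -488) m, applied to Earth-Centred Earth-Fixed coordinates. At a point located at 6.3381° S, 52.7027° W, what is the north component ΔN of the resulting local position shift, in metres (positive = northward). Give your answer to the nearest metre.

At φ = -6.3381°, λ = -52.7027°: sin φ = -0.110395, cos φ = 0.993888, sin λ = -0.795502, cos λ = 0.605951.
ΔN = −sin φ cos λ·ΔX − sin φ sin λ·ΔY + cos φ·ΔZ = −(-0.110395)(0.605951)(647) − (-0.110395)(-0.795502)(-395) + (0.993888)(-488) = -407.05 m.

ΔN = -407 m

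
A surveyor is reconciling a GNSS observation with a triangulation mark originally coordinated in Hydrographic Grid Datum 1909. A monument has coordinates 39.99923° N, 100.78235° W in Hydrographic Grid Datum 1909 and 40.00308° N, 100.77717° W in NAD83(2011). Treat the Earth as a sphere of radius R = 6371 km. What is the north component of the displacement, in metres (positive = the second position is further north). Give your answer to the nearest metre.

Δφ = 40.00308° − 39.99923° = +0.00385°; Δλ = -100.77717° − -100.78235° = +0.00518°.
1° along a meridian = πR/180 = 111195 m.
ΔN = Δφ × 111195 = 428.1 m; ΔE = Δλ × 111195 × cos(39.99923°) = +0.00518 × 111195 × 0.766053 = 441.2 m.

ΔN = 428 m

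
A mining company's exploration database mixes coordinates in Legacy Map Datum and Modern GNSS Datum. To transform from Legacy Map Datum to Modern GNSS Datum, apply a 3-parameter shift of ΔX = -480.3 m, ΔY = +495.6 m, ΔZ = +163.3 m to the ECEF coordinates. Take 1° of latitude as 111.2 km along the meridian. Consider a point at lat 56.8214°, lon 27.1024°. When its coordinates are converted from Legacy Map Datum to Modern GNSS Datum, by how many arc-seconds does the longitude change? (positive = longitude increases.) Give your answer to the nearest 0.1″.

Δλ = 39.0″

sin φ = 0.836969, cos φ = 0.547251, sin λ = 0.455582, cos λ = 0.890194.
East component: ΔE = −sin λ·ΔX + cos λ·ΔY = −(0.455582)(-480.3) + (0.890194)(495.6) = 660.00 m.
1° of latitude spans 111200 m; at latitude φ, 1° of longitude spans that × cos φ = 60854.3 m, so Δλ = 660.00 / 60854.3 × 3600 = 39.044″.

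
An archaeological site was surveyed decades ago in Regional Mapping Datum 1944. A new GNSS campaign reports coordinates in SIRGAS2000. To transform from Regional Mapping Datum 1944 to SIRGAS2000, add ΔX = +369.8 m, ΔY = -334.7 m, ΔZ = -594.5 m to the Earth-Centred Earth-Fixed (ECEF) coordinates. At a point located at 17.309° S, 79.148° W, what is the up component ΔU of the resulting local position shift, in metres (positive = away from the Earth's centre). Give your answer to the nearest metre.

ΔU = 557 m

The local up (radial) axis is (cos φ cos λ, cos φ sin λ, sin φ), giving ΔU = 66.470 + 313.828 + 176.879 = 557.18 m.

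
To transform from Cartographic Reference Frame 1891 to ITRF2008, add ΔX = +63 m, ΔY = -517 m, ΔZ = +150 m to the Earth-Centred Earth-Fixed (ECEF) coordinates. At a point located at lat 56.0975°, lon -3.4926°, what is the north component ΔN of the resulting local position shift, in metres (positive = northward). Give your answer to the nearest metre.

At φ = 56.0975°, λ = -3.4926°: sin φ = 0.829988, cos φ = 0.557781, sin λ = -0.060920, cos λ = 0.998143.
ΔN = −sin φ cos λ·ΔX − sin φ sin λ·ΔY + cos φ·ΔZ = −(0.829988)(0.998143)(63) − (0.829988)(-0.060920)(-517) + (0.557781)(150) = 5.33 m.

ΔN = 5 m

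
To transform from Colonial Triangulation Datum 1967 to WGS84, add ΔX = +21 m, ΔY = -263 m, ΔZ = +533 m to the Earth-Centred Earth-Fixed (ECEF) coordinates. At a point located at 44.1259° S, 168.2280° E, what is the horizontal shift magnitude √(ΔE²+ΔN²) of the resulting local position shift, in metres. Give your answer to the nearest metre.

417 m

The local east axis at (φ, λ) is (−sin λ, cos λ, 0), so ΔE = −sin(168.2280°)·21 + cos(168.2280°)·(-263) = 253.18 m.
The local north axis is (−sin φ cos λ, −sin φ sin λ, cos φ), giving ΔN = -14.313 − 37.358 + 382.594 = 330.92 m.
Horizontal magnitude = √(ΔE² + ΔN²) = √(253.18² + 330.92²) = 416.67 m.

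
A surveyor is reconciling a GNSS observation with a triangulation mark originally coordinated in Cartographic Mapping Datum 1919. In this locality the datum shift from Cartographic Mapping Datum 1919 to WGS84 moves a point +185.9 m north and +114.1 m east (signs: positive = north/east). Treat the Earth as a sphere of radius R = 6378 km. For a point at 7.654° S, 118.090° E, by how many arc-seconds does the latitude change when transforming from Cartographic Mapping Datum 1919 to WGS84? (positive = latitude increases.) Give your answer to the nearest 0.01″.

Δφ = 6.01″

On a sphere of radius R, 1 rad of latitude = R, so Δφ = ΔN / R = 185.9 / 6378000 = 2.9147e-05 rad = 6.012″.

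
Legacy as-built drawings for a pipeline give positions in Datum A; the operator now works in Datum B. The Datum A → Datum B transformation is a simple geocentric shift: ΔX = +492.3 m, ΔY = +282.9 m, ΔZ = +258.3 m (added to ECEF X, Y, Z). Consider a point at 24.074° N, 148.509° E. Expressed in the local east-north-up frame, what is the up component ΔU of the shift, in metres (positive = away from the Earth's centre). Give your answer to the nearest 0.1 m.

ΔU = -143.0 m

The local up (radial) axis is (cos φ cos λ, cos φ sin λ, sin φ), giving ΔU = -383.281 + 134.923 + 105.365 = -142.99 m.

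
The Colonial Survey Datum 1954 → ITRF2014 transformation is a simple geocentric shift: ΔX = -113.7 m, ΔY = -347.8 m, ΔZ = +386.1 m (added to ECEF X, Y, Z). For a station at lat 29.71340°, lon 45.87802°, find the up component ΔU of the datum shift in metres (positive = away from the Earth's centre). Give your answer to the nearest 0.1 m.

At φ = 29.71340°, λ = 45.87802°: sin φ = 0.495662, cos φ = 0.868516, sin λ = 0.717859, cos λ = 0.696188.
ΔU = cos φ cos λ·ΔX + cos φ sin λ·ΔY + sin φ·ΔZ = (0.868516)(0.696188)(-113.7) + (0.868516)(0.717859)(-347.8) + (0.495662)(386.1) = -94.22 m.

ΔU = -94.2 m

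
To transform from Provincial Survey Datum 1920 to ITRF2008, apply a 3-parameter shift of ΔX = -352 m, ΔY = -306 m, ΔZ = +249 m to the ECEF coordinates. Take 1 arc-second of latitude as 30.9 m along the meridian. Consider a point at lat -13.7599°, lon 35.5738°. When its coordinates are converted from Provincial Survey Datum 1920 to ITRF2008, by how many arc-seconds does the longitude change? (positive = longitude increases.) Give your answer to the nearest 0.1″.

Δλ = -1.5″

sin φ = -0.237854, cos φ = 0.971301, sin λ = 0.581751, cos λ = 0.813367.
East component: ΔE = −sin λ·ΔX + cos λ·ΔY = −(0.581751)(-352) + (0.813367)(-306) = -44.11 m.
1° of latitude spans 3600 × 30.90 = 111240 m; at latitude φ, 1° of longitude spans that × cos φ = 108047.5 m, so Δλ = -44.11 / 108047.5 × 3600 = -1.470″.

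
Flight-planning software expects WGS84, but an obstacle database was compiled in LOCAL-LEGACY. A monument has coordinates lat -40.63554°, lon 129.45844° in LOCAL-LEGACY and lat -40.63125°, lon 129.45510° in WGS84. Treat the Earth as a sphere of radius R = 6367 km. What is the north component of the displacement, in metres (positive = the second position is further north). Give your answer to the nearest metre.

Δφ = -40.63125° − -40.63554° = +0.00429°; Δλ = 129.45510° − 129.45844° = -0.00334°.
1° along a meridian = πR/180 = 111125 m.
ΔN = Δφ × 111125 = 476.7 m; ΔE = Δλ × 111125 × cos(-40.63554°) = -0.00334 × 111125 × 0.758867 = -281.7 m.

ΔN = 477 m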